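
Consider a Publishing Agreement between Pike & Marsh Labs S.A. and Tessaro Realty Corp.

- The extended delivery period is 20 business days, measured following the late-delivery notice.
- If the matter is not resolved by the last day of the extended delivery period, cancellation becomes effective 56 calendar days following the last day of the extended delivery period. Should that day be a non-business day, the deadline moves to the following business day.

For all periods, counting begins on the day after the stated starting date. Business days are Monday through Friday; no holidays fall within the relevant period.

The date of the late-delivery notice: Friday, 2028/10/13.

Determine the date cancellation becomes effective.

The last day of the extended delivery period: 20 business days after Friday, 2028/10/13, skipping weekends — Oct 16, Oct 17, Oct 18, Oct 19, …, Nov 8, Nov 9, Nov 10 — lands on Friday, 2028/11/10.
The date cancellation becomes effective: 56 calendar days after 2028/11/10 is 2029/01/05. 2029/01/05 is a Friday, so no roll-forward applies.

2029/01/05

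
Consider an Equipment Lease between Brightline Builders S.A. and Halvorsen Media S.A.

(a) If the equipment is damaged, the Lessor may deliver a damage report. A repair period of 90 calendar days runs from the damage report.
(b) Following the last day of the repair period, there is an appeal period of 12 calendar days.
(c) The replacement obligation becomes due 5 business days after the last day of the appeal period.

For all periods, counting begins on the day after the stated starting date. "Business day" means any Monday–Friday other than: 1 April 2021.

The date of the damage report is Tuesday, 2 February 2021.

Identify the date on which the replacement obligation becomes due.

The last day of the repair period: 90 calendar days after 2 February 2021 is 3 May 2021.
The last day of the appeal period: 3 May 2021 + 12 days = 15 May 2021.
The date on which the replacement obligation becomes due: counting 5 business days from Saturday, 15 May 2021 (May 17, May 18, May 19, May 20, May 21, skipping weekends) reaches Friday, 21 May 2021.

21 May 2021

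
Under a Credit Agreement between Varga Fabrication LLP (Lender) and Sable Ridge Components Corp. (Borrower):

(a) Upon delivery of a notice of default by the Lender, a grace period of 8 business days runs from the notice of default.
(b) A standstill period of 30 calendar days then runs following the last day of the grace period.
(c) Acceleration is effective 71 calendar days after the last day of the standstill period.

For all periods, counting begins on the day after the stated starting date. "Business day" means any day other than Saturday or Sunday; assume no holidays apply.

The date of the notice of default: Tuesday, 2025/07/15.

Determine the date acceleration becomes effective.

The last day of the grace period: 8 business days after Tuesday, 2025/07/15, skipping weekends — Jul 16, Jul 17, Jul 18, Jul 21, Jul 22, Jul 23, Jul 24, Jul 25 — lands on Friday, 2025/07/25.
Adding 30 calendar days to 2025/07/25 gives 2025/08/24, which is the last day of the standstill period.
The date acceleration becomes effective: 71 calendar days after 2025/08/24 is 2025/11/03.

2025/11/03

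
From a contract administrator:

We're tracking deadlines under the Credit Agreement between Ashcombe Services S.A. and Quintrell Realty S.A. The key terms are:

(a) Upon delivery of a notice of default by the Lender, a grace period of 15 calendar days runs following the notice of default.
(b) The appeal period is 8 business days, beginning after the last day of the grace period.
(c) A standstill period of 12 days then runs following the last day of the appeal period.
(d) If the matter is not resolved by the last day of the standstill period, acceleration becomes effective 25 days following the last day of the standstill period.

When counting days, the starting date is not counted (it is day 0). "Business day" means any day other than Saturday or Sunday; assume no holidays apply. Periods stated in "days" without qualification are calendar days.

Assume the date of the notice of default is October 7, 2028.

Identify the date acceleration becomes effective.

Adding 15 calendar days to October 7, 2028 gives October 22, 2028, which is the last day of the grace period.
From Sunday, October 22, 2028, 8 business days (Oct 23, Oct 24, Oct 25, Oct 26, Oct 27, Oct 30, Oct 31, Nov 1, skipping weekends) brings us to Wednesday, November 1, 2028, which is the last day of the appeal period.
The last day of the standstill period: November 1, 2028 + 12 days = November 13, 2028.
The date acceleration becomes effective: 25 calendar days after November 13, 2028 is December 8, 2028.

December 8, 2028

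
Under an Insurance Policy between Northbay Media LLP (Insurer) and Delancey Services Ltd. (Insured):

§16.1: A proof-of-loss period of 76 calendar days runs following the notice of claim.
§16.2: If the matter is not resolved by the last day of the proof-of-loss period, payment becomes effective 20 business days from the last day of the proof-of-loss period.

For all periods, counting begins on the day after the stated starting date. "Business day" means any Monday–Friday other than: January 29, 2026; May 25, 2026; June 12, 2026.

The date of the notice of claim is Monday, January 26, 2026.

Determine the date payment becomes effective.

May 8, 2026

The last day of the proof-of-loss period: January 26, 2026 + 76 days = April 12, 2026.
From Sunday, April 12, 2026, 20 business days (Apr 13, Apr 14, Apr 15, Apr 16, …, May 6, May 7, May 8, skipping weekends) brings us to Friday, May 8, 2026, which is the date payment becomes effective.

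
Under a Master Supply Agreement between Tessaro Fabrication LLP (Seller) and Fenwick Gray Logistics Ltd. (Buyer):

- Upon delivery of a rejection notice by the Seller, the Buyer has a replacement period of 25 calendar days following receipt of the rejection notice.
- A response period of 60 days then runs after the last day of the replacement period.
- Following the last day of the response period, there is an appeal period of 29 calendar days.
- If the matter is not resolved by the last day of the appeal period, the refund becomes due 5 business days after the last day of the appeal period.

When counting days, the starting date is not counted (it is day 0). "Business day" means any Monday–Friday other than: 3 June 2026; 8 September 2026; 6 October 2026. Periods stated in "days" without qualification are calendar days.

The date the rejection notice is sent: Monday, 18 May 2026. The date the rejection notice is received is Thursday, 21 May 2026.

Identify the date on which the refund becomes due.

The last day of the replacement period: 25 calendar days after 21 May 2026 is 15 June 2026.
The last day of the response period: 15 June 2026 + 60 days = 14 August 2026.
The last day of the appeal period: 14 August 2026 + 29 days = 12 September 2026.
From Saturday, 12 September 2026, 5 business days (Sep 14, Sep 15, Sep 16, Sep 17, Sep 18, skipping weekends) brings us to Friday, 18 September 2026, which is the date on which the refund becomes due.

18 September 2026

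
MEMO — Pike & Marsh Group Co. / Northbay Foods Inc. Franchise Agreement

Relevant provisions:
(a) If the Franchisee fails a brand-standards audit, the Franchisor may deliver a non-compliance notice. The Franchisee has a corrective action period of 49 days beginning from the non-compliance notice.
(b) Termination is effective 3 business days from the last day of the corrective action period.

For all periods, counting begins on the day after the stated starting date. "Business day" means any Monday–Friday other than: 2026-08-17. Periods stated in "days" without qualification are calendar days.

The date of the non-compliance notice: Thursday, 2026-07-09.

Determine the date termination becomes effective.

Adding 49 calendar days to 2026-07-09 gives 2026-08-27, which is the last day of the corrective action period.
The date termination becomes effective: 3 business days after Thursday, 2026-08-27, skipping weekends — Aug 28, Aug 31, Sep 1 — lands on Tuesday, 2026-09-01.

2026-09-01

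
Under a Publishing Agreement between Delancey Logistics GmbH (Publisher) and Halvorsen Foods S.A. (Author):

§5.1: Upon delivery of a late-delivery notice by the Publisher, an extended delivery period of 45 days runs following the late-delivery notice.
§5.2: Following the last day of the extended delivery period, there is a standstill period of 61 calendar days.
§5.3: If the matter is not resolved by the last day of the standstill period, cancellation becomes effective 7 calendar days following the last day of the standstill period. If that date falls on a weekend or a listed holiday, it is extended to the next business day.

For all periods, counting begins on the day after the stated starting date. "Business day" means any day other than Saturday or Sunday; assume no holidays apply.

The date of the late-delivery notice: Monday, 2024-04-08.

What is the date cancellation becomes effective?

The last day of the extended delivery period: 2024-04-08 + 45 days = 2024-05-23.
Adding 61 calendar days to 2024-05-23 gives 2024-07-23, which is the last day of the standstill period.
Adding 7 calendar days to 2024-07-23 gives 2024-07-30, which is the date cancellation becomes effective. 2024-07-30 is a Tuesday, so no roll-forward applies.

2024-07-30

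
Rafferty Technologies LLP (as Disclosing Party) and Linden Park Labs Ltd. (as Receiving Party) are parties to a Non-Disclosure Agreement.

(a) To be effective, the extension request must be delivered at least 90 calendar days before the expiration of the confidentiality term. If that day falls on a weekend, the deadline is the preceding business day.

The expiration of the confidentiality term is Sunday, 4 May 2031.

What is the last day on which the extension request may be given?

3 February 2031

4 May 2031 minus 90 days is 3 February 2031. That is a Monday, so no adjustment is needed.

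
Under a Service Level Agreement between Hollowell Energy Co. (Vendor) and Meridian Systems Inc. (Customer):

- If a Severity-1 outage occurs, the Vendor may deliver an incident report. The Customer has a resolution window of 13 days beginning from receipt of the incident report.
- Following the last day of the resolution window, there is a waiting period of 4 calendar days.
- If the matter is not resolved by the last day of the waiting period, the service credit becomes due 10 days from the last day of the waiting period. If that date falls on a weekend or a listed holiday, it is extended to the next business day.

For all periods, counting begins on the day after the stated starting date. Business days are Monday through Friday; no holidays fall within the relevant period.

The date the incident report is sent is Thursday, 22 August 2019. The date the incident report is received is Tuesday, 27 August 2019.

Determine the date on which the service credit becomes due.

Adding 13 calendar days to 27 August 2019 gives 9 September 2019, which is the last day of the resolution window.
Adding 4 calendar days to 9 September 2019 gives 13 September 2019, which is the last day of the waiting period.
Adding 10 calendar days to 13 September 2019 gives 23 September 2019, which is the date on which the service credit becomes due. 23 September 2019 is a Monday, so no roll-forward applies.

23 September 2019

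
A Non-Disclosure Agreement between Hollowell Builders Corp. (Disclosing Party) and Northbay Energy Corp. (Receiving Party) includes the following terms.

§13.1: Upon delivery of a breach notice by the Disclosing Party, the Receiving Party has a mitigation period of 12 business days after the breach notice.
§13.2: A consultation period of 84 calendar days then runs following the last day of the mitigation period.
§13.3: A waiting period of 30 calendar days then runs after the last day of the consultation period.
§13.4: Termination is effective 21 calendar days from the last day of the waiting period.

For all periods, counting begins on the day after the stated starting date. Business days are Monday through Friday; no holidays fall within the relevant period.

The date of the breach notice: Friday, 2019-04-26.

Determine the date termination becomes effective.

From Friday, 2019-04-26, 12 business days (Apr 29, Apr 30, May 1, May 2, …, May 10, May 13, May 14, skipping weekends) brings us to Tuesday, 2019-05-14, which is the last day of the mitigation period.
The last day of the consultation period: 2019-05-14 + 84 days = 2019-08-06.
The last day of the waiting period: 2019-08-06 + 30 days = 2019-09-05.
Adding 21 calendar days to 2019-09-05 gives 2019-09-26, which is the date termination becomes effective.

2019-09-26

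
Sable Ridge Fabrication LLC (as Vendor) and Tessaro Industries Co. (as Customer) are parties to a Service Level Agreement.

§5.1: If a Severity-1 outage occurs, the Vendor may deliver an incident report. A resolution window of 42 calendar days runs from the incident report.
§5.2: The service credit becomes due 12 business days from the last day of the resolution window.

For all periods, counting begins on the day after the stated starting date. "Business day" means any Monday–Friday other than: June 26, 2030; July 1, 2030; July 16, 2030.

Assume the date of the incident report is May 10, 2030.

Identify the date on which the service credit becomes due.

The last day of the resolution window: 42 calendar days after May 10, 2030 is June 21, 2030.
The date on which the service credit becomes due: counting 12 business days from Friday, June 21, 2030 (Jun 24, Jun 25, Jun 27, Jun 28, …, Jul 9, Jul 10, Jul 11, skipping weekends and the listed holidays on Jun 26, Jul 1) reaches Thursday, July 11, 2030.

July 11, 2030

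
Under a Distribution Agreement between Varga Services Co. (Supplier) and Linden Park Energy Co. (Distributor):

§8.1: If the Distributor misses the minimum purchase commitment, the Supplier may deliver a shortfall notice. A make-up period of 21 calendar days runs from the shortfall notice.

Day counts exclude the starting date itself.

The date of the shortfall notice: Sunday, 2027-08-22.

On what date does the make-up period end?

The last day of the make-up period: 2027-08-22 + 21 days = 2027-09-12.

2027-09-12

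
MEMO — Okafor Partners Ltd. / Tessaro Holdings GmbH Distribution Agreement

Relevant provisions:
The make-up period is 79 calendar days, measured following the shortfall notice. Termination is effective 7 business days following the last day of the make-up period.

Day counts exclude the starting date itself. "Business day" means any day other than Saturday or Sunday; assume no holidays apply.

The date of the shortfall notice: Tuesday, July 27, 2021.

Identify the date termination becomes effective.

October 25, 2021

The last day of the make-up period: July 27, 2021 + 79 days = October 14, 2021.
The date termination becomes effective: counting 7 business days from Thursday, October 14, 2021 (Oct 15, Oct 18, Oct 19, Oct 20, Oct 21, Oct 22, Oct 25, skipping weekends) reaches Monday, October 25, 2021.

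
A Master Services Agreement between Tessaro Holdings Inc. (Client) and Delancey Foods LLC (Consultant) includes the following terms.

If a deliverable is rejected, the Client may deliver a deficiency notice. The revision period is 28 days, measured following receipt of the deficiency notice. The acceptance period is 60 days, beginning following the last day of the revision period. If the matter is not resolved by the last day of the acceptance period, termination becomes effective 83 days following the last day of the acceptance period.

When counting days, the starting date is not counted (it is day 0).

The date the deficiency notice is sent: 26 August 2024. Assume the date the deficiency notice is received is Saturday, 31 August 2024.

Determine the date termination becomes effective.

Adding 28 calendar days to 31 August 2024 gives 28 September 2024, which is the last day of the revision period.
The last day of the acceptance period: 28 September 2024 + 60 days = 27 November 2024.
Adding 83 calendar days to 27 November 2024 gives 18 February 2025, which is the date termination becomes effective.

18 February 2025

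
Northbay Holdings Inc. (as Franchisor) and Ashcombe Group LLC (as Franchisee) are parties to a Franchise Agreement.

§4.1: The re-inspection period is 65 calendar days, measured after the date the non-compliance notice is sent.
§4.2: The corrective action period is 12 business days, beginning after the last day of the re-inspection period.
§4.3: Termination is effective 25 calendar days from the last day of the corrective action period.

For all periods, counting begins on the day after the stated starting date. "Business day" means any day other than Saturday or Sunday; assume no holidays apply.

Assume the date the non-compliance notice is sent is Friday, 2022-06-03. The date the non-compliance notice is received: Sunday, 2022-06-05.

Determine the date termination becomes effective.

The last day of the re-inspection period: 2022-06-03 + 65 days = 2022-08-07.
The last day of the corrective action period: counting 12 business days from Sunday, 2022-08-07 (Aug 8, Aug 9, Aug 10, Aug 11, …, Aug 19, Aug 22, Aug 23, skipping weekends) reaches Tuesday, 2022-08-23.
Adding 25 calendar days to 2022-08-23 gives 2022-09-17, which is the date termination becomes effective.

2022-09-17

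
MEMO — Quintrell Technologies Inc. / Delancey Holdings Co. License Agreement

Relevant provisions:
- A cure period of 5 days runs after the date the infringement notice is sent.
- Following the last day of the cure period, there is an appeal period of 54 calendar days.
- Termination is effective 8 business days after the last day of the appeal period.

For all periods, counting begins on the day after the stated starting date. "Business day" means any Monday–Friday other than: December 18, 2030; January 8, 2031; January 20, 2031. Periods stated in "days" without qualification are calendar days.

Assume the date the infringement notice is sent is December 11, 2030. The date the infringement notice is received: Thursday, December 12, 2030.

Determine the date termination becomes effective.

The last day of the cure period: December 11, 2030 + 5 days = December 16, 2030.
Adding 54 calendar days to December 16, 2030 gives February 8, 2031, which is the last day of the appeal period.
From Saturday, February 8, 2031, 8 business days (Feb 10, Feb 11, Feb 12, Feb 13, Feb 14, Feb 17, Feb 18, Feb 19, skipping weekends) brings us to Wednesday, February 19, 2031, which is the date termination becomes effective.

February 19, 2031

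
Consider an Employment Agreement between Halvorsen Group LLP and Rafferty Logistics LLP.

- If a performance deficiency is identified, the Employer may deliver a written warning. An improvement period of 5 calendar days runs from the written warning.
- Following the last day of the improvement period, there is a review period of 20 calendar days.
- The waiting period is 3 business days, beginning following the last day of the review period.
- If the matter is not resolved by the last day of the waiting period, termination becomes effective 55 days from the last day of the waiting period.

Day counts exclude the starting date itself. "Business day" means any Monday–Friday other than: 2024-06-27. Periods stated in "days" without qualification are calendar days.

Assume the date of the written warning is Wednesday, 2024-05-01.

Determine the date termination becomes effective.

2024-07-23

The last day of the improvement period: 2024-05-01 + 5 days = 2024-05-06.
The last day of the review period: 2024-05-06 + 20 days = 2024-05-26.
The last day of the waiting period: counting 3 business days from Sunday, 2024-05-26 (May 27, May 28, May 29, skipping weekends) reaches Wednesday, 2024-05-29.
The date termination becomes effective: 2024-05-29 + 55 days = 2024-07-23.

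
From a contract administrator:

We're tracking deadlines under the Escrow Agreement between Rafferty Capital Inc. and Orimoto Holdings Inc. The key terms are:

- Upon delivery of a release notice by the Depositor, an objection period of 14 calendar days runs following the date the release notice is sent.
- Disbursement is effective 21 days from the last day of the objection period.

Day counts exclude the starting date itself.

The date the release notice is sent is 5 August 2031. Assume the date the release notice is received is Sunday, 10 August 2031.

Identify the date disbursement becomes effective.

The last day of the objection period: 5 August 2031 + 14 days = 19 August 2031.
Adding 21 calendar days to 19 August 2031 gives 9 September 2031, which is the date disbursement becomes effective.

9 September 2031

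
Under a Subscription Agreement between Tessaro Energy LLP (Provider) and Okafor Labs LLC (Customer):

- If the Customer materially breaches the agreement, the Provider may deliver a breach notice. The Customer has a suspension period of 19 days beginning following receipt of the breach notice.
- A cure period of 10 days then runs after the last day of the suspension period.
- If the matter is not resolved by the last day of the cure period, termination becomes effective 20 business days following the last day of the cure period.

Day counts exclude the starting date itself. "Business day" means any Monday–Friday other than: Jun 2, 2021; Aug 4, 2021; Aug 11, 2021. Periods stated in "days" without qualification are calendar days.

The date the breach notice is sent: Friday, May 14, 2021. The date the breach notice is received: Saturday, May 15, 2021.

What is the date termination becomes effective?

The last day of the suspension period: 19 calendar days after May 15, 2021 is Jun 3, 2021.
The last day of the cure period: 10 calendar days after Jun 3, 2021 is Jun 13, 2021.
The date termination becomes effective: 20 business days after Sunday, Jun 13, 2021, skipping weekends — Jun 14, Jun 15, Jun 16, Jun 17, …, Jul 7, Jul 8, Jul 9 — lands on Friday, Jul 9, 2021.

Jul 9, 2021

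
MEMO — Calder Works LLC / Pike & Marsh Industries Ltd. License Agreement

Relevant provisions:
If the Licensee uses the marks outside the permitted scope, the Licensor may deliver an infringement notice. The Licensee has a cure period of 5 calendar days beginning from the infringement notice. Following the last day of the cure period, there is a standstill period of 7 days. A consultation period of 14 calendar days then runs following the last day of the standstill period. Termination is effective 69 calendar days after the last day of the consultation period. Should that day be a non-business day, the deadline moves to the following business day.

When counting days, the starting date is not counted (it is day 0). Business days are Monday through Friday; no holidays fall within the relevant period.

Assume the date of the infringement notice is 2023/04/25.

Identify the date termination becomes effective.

The last day of the cure period: 5 calendar days after 2023/04/25 is 2023/04/30.
The last day of the standstill period: 7 calendar days after 2023/04/30 is 2023/05/07.
The last day of the consultation period: 14 calendar days after 2023/05/07 is 2023/05/21.
The date termination becomes effective: 2023/05/21 + 69 days = 2023/07/29. That falls on a Saturday, so it rolls to the next business day, Monday, 2023/07/31.

2023/07/31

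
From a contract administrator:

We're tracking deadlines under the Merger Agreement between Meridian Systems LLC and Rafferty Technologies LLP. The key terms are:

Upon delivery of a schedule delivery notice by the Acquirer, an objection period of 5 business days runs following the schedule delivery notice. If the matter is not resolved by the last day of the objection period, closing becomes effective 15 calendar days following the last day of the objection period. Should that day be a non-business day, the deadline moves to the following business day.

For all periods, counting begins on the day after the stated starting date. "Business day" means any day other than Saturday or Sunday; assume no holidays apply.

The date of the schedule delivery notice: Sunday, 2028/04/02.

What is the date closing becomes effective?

2028/04/24

From Sunday, 2028/04/02, 5 business days (Apr 3, Apr 4, Apr 5, Apr 6, Apr 7, skipping weekends) brings us to Friday, 2028/04/07, which is the last day of the objection period.
Adding 15 calendar days to 2028/04/07 gives 2028/04/22, which is the date closing becomes effective. That falls on a Saturday, so it rolls to the next business day, Monday, 2028/04/24.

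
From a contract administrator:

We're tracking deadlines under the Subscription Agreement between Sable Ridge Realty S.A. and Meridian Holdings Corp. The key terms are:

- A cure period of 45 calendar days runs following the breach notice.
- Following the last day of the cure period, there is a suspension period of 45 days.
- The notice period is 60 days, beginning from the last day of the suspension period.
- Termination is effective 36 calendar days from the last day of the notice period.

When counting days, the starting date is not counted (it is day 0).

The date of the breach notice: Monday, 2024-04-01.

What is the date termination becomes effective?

2024-10-04

The last day of the cure period: 2024-04-01 + 45 days = 2024-05-16.
Adding 45 calendar days to 2024-05-16 gives 2024-06-30, which is the last day of the suspension period.
The last day of the notice period: 60 calendar days after 2024-06-30 is 2024-08-29.
Adding 36 calendar days to 2024-08-29 gives 2024-10-04, which is the date termination becomes effective.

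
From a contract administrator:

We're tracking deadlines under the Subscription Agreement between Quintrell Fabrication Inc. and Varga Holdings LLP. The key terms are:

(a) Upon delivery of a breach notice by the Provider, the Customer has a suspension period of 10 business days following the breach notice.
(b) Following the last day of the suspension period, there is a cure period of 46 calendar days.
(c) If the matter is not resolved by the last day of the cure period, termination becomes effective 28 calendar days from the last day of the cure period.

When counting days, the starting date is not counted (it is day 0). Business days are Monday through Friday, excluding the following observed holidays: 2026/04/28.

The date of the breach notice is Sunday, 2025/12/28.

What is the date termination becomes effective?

The last day of the suspension period: counting 10 business days from Sunday, 2025/12/28 (Dec 29, Dec 30, Dec 31, Jan 1, Jan 2, Jan 5, Jan 6, Jan 7, Jan 8, Jan 9, skipping weekends) reaches Friday, 2026/01/09.
The last day of the cure period: 2026/01/09 + 46 days = 2026/02/24.
The date termination becomes effective: 28 calendar days after 2026/02/24 is 2026/03/24.

2026/03/24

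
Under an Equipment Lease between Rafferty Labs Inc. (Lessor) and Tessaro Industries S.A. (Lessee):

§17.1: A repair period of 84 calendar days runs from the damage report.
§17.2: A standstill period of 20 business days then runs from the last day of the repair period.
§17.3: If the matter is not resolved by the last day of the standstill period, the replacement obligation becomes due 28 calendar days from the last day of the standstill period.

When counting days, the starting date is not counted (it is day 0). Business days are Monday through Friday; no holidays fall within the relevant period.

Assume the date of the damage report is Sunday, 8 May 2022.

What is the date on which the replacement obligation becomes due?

23 September 2022

The last day of the repair period: 84 calendar days after 8 May 2022 is 31 July 2022.
The last day of the standstill period: 20 business days after Sunday, 31 July 2022, skipping weekends — Aug 1, Aug 2, Aug 3, Aug 4, …, Aug 24, Aug 25, Aug 26 — lands on Friday, 26 August 2022.
The date on which the replacement obligation becomes due: 28 calendar days after 26 August 2022 is 23 September 2022.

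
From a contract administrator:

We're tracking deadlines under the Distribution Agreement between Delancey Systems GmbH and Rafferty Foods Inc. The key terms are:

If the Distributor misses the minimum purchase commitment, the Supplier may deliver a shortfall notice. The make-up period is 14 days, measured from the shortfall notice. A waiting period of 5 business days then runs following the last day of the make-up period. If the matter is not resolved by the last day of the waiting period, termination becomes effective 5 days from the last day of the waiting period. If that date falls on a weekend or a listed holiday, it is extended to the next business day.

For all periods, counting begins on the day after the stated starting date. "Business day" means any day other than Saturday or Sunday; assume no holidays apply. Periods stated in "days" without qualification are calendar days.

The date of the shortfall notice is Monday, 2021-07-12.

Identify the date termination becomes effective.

Adding 14 calendar days to 2021-07-12 gives 2021-07-26, which is the last day of the make-up period.
The last day of the waiting period: 5 business days after Monday, 2021-07-26, skipping weekends — Jul 27, Jul 28, Jul 29, Jul 30, Aug 2 — lands on Monday, 2021-08-02.
The date termination becomes effective: 2021-08-02 + 5 days = 2021-08-07. That falls on a Saturday, so it rolls to the next business day, Monday, 2021-08-09.

2021-08-09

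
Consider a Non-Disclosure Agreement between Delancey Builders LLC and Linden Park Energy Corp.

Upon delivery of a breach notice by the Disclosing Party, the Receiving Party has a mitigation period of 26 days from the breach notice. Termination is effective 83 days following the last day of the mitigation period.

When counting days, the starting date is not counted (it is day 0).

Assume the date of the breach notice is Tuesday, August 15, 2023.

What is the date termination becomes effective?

December 2, 2023

The last day of the mitigation period: August 15, 2023 + 26 days = September 10, 2023.
The date termination becomes effective: 83 calendar days after September 10, 2023 is December 2, 2023.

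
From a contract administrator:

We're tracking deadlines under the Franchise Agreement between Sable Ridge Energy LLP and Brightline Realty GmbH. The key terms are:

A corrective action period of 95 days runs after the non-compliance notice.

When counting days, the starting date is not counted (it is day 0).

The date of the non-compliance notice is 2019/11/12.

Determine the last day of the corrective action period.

2020/02/15

The last day of the corrective action period: 2019/11/12 + 95 days = 2020/02/15.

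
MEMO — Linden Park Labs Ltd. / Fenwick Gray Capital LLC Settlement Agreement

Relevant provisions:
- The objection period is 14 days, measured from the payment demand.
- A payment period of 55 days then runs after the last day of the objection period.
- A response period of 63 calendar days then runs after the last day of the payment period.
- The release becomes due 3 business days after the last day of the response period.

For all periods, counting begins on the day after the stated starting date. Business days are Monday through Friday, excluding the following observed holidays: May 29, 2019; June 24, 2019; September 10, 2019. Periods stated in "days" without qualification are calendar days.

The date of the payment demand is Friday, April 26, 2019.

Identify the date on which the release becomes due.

The last day of the objection period: April 26, 2019 + 14 days = May 10, 2019.
The last day of the payment period: 55 calendar days after May 10, 2019 is July 4, 2019.
The last day of the response period: July 4, 2019 + 63 days = September 5, 2019.
The date on which the release becomes due: 3 business days after Thursday, September 5, 2019, skipping weekends and the listed holiday on Sep 10 — Sep 6, Sep 9, Sep 11 — lands on Wednesday, September 11, 2019.

September 11, 2019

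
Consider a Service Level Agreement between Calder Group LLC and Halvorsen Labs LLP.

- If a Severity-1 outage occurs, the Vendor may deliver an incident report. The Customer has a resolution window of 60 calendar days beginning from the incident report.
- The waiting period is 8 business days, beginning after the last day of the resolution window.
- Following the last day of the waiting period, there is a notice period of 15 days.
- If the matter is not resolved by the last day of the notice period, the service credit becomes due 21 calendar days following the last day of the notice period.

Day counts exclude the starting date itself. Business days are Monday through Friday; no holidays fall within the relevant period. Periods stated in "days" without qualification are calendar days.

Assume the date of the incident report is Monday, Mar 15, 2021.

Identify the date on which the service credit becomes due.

Jul 1, 2021

Adding 60 calendar days to Mar 15, 2021 gives May 14, 2021, which is the last day of the resolution window.
From Friday, May 14, 2021, 8 business days (May 17, May 18, May 19, May 20, May 21, May 24, May 25, May 26, skipping weekends) brings us to Wednesday, May 26, 2021, which is the last day of the waiting period.
The last day of the notice period: May 26, 2021 + 15 days = Jun 10, 2021.
The date on which the service credit becomes due: Jun 10, 2021 + 21 days = Jul 1, 2021.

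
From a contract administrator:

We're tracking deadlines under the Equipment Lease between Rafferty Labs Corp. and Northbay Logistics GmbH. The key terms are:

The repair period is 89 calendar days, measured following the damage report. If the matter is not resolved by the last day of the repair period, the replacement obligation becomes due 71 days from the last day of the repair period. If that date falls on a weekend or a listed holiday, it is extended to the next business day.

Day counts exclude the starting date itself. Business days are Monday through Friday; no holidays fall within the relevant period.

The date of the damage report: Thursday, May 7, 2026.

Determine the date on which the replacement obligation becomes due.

October 14, 2026

The last day of the repair period: May 7, 2026 + 89 days = August 4, 2026.
The date on which the replacement obligation becomes due: 71 calendar days after August 4, 2026 is October 14, 2026. October 14, 2026 is a Wednesday, so no roll-forward applies.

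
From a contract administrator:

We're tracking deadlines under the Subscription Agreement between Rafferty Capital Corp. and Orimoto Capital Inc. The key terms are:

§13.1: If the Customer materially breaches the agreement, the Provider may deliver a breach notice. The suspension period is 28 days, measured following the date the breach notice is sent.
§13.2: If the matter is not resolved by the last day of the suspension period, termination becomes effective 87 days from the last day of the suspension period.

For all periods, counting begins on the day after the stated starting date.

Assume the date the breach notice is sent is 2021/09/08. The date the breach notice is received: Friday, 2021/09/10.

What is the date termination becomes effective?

The last day of the suspension period: 28 calendar days after 2021/09/08 is 2021/10/06.
Adding 87 calendar days to 2021/10/06 gives 2022/01/01, which is the date termination becomes effective.

2022/01/01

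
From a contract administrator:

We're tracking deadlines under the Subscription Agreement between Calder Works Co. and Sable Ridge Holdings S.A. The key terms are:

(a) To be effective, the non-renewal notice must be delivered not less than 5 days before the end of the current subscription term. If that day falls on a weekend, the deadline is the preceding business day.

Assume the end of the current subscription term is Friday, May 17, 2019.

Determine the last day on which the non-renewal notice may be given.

May 10, 2019

May 17, 2019 minus 5 days is May 12, 2019. That is a Sunday, so the deadline moves back to Friday, May 10, 2019.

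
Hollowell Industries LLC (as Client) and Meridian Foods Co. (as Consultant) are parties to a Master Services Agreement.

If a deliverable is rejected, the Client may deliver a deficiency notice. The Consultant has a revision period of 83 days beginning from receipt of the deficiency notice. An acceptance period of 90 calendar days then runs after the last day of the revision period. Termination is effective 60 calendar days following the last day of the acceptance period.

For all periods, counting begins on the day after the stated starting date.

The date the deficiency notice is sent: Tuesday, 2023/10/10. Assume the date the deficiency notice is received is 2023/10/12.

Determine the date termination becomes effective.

The last day of the revision period: 83 calendar days after 2023/10/12 is 2024/01/03.
Adding 90 calendar days to 2024/01/03 gives 2024/04/02, which is the last day of the acceptance period.
The date termination becomes effective: 2024/04/02 + 60 days = 2024/06/01.

2024/06/01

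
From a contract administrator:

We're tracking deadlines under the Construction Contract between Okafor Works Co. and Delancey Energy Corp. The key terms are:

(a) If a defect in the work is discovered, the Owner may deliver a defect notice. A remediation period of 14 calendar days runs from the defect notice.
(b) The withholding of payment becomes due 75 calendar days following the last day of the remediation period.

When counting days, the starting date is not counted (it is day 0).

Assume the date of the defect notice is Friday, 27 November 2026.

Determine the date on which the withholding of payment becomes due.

24 February 2027

Adding 14 calendar days to 27 November 2026 gives 11 December 2026, which is the last day of the remediation period.
The date on which the withholding of payment becomes due: 11 December 2026 + 75 days = 24 February 2027.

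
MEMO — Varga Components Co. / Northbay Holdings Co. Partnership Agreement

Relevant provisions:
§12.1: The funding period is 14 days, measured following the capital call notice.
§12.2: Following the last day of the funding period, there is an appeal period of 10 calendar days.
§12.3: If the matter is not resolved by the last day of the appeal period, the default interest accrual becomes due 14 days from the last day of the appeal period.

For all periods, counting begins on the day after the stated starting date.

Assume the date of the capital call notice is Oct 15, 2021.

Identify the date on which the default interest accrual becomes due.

Nov 22, 2021

The last day of the funding period: 14 calendar days after Oct 15, 2021 is Oct 29, 2021.
The last day of the appeal period: Oct 29, 2021 + 10 days = Nov 8, 2021.
Adding 14 calendar days to Nov 8, 2021 gives Nov 22, 2021, which is the date on which the default interest accrual becomes due.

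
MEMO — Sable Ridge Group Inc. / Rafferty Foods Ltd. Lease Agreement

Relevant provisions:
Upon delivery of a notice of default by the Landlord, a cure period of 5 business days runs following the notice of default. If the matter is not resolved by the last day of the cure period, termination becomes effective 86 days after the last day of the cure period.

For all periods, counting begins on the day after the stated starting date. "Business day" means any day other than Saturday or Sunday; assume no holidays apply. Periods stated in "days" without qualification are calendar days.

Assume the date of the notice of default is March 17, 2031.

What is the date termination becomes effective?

The last day of the cure period: counting 5 business days from Monday, March 17, 2031 (Mar 18, Mar 19, Mar 20, Mar 21, Mar 24, skipping weekends) reaches Monday, March 24, 2031.
The date termination becomes effective: 86 calendar days after March 24, 2031 is June 18, 2031.

June 18, 2031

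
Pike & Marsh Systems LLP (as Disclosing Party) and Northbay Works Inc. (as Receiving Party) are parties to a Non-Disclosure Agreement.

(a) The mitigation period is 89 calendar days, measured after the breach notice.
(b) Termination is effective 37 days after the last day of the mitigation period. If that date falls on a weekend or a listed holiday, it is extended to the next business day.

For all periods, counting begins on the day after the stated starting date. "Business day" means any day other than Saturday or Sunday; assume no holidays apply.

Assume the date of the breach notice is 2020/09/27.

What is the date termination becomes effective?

2021/02/01

The last day of the mitigation period: 89 calendar days after 2020/09/27 is 2020/12/25.
Adding 37 calendar days to 2020/12/25 gives 2021/01/31, which is the date termination becomes effective. That falls on a Sunday, so it rolls to the next business day, Monday, 2021/02/01.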